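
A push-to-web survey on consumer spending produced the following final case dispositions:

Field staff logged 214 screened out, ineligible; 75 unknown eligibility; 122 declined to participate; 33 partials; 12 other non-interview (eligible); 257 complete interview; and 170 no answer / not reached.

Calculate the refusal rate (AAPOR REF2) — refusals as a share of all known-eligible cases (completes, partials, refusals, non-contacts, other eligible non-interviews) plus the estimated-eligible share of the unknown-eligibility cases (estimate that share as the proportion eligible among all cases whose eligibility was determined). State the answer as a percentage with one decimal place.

Top: 122
Known eligible: 257 + 33 + 122 + 170 + 12 = 594
e = 594 / (594 + 214) = 594 / 808 = 0.7351
Estimated eligible among unknowns: 0.7351 × 75 = 55.13
Denominator: 594 + 55.13 = 649.13
REF2 = 122 / 649.13 = 0.1879

18.8%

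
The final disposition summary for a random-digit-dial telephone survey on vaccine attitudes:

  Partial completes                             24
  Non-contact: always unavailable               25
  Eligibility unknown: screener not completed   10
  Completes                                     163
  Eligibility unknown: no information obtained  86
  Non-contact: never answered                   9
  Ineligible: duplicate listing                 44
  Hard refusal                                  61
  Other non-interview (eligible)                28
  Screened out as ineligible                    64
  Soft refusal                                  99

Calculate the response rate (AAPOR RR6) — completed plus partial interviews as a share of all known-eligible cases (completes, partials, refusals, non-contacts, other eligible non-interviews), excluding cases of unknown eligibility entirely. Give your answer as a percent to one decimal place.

45.7%

Refusals = 61 + 99 = 160
Never reached = 9 + 25 = 34
Undetermined eligibility = 10 + 86 = 96
Not eligible = 64 + 44 = 108
Numerator: 163 + 24 = 187
Denominator: 163 + 24 + 160 + 34 + 28 = 409
RR6 = 187 / 409 = 0.4572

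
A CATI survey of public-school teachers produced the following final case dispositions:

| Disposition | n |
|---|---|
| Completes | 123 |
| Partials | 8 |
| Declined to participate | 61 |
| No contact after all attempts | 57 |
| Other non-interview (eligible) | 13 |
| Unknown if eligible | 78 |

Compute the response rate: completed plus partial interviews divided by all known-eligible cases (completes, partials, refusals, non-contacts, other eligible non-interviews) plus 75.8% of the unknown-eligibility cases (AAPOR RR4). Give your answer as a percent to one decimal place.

40.8%

Num → 123 + 8 = 131
Eligible (known) → 123 + 8 + 61 + 57 + 13 = 262
Eligible share of unknowns → 0.7580 × 78 = 59.12
Denominator → 262 + 59.12 = 321.12
RR4 = 131 / 321.12 = 0.4079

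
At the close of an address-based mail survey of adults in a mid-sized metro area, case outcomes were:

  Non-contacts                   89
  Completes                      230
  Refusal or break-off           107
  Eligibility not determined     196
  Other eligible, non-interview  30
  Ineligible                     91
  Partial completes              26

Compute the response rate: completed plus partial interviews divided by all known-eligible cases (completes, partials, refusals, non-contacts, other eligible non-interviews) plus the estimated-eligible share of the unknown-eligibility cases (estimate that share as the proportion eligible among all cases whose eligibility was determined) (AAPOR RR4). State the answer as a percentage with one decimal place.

Top → 230 + 26 = 256
Determined eligible → 230 + 26 + 107 + 89 + 30 = 482
e = 482 / (482 + 91) = 482 / 573 = 0.8412
e × U → 0.8412 × 196 = 164.88
Base → 482 + 164.88 = 646.88
RR4 = 256 / 646.88 = 0.3957

39.6%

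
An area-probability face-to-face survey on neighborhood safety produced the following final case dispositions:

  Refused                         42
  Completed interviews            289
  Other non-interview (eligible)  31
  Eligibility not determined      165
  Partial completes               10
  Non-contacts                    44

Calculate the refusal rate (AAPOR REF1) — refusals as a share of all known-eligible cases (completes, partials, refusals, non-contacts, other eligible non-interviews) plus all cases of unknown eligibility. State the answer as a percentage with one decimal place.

7.2%

Num = 42
Denominator = 289 + 10 + 42 + 44 + 31 + 165 = 581
REF1 = 42 / 581 = 0.0723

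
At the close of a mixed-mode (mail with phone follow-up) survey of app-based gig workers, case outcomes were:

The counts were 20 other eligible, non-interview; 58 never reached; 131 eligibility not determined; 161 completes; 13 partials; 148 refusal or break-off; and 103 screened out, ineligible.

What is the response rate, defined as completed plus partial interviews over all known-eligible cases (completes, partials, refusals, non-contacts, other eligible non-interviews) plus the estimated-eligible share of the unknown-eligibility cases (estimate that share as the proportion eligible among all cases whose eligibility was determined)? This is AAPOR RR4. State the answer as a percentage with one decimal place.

34.5%

Num: 161 + 13 = 174
Determined eligible: 161 + 13 + 148 + 58 + 20 = 400
e = 400 / (400 + 103) = 400 / 503 = 0.7952
Eligible share of unknowns: 0.7952 × 131 = 104.17
Base: 400 + 104.17 = 504.17
RR4 = 174 / 504.17 = 0.3451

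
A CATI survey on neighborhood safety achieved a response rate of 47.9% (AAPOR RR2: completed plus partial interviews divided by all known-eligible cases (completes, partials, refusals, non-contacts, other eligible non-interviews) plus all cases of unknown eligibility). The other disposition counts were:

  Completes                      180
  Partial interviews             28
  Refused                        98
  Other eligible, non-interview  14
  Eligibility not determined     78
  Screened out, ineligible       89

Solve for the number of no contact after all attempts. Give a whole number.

36

Top → 180 + 28 = 208
RR2 = 208 / D = 0.479
D = 208 / 0.479 = 434.2
Other denominator terms total 398
no contact after all attempts = 434.2 − 398 ≈ 36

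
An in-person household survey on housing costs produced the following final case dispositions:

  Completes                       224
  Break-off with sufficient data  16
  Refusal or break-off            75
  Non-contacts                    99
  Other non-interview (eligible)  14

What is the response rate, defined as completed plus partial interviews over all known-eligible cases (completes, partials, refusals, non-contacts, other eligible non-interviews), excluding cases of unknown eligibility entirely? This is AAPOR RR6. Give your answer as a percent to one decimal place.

Num = 224 + 16 = 240
Base = 224 + 16 + 75 + 99 + 14 = 428
RR6 = 240 / 428 = 0.5607

56.1%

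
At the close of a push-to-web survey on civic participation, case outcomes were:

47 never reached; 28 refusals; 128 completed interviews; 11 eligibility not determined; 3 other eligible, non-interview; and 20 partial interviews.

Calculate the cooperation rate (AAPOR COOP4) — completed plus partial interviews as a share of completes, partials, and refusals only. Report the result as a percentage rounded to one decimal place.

Numerator → 128 + 20 = 148
Denominator → 128 + 20 + 28 = 176
COOP4 = 148 / 176 = 0.8409

84.1%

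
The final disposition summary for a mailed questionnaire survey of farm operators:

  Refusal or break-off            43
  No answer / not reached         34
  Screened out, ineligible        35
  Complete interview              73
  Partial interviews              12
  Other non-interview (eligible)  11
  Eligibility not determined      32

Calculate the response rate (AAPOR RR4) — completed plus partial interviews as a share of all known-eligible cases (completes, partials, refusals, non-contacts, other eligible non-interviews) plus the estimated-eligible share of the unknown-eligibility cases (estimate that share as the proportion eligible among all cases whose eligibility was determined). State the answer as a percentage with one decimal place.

Numerator = 73 + 12 = 85
Determined eligible = 73 + 12 + 43 + 34 + 11 = 173
e = 173 / (173 + 35) = 173 / 208 = 0.8317
e × U = 0.8317 × 32 = 26.61
Base = 173 + 26.61 = 199.61
RR4 = 85 / 199.61 = 0.4258

42.6%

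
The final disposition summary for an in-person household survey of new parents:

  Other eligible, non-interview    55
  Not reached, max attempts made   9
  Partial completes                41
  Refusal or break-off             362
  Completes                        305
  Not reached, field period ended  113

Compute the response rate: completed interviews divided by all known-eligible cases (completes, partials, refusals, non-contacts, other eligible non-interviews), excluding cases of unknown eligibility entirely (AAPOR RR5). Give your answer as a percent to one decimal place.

34.5%

No contact after all attempts = 113 + 9 = 122
Top → 305
Denominator → 305 + 41 + 362 + 122 + 55 = 885
RR5 = 305 / 885 = 0.3446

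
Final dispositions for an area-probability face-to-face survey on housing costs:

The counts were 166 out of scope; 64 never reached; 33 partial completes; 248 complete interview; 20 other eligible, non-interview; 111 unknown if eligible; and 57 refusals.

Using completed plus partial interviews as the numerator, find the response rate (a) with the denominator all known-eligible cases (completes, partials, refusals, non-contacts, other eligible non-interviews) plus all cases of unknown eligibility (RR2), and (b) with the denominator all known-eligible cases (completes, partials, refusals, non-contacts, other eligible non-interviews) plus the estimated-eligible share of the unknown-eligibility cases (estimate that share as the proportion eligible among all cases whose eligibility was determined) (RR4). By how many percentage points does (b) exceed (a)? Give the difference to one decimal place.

Top = 248 + 33 = 281
Denominator = 248 + 33 + 57 + 64 + 20 + 111 = 533
RR2 = 281 / 533 = 0.5272
Eligible (known) = 248 + 33 + 57 + 64 + 20 = 422
e = 422 / (422 + 166) = 422 / 588 = 0.7177
e × U = 0.7177 × 111 = 79.66
Denominator = 422 + 79.66 = 501.66
RR4 = 281 / 501.66 = 0.5601
Difference = 56.01 − 52.72 = 3.29 percentage points

3.3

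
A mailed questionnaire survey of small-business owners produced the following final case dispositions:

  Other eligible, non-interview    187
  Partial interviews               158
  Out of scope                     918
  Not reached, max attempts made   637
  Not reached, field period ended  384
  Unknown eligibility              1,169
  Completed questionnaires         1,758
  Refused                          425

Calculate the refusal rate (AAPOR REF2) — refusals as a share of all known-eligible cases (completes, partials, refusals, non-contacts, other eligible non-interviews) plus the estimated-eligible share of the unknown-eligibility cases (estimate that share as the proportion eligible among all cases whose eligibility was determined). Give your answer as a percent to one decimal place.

9.5%

No contact after all attempts = 384 + 637 = 1021
Num = 425
Known eligible = 1758 + 158 + 425 + 1021 + 187 = 3549
e = 3549 / (3549 + 918) = 3549 / 4467 = 0.7945
e × U = 0.7945 × 1169 = 928.77
Base = 3549 + 928.77 = 4477.77
REF2 = 425 / 4477.77 = 0.0949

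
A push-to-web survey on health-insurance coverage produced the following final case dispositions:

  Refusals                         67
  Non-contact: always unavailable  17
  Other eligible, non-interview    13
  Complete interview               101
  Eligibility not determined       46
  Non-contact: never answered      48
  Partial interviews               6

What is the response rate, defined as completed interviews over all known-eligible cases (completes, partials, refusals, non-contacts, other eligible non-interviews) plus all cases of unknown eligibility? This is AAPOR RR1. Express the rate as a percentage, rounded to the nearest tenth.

33.9%

Never reached = 48 + 17 = 65
Top: 101
Base: 101 + 6 + 67 + 65 + 13 + 46 = 298
RR1 = 101 / 298 = 0.3389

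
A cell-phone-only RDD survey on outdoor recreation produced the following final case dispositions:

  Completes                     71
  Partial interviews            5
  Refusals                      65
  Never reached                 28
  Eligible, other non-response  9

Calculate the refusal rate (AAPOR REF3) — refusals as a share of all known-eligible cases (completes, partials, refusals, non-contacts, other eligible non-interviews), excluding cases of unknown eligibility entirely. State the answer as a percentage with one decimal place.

Numerator → 65
Denominator → 71 + 5 + 65 + 28 + 9 = 178
REF3 = 65 / 178 = 0.3652

36.5%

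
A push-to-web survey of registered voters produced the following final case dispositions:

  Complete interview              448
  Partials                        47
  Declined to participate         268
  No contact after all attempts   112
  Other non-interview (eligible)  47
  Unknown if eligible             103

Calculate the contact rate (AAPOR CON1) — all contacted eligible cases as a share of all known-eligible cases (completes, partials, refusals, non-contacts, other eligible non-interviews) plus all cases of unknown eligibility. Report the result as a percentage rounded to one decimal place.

79.0%

Num → 448 + 47 + 268 + 47 = 810
Denominator → 448 + 47 + 268 + 112 + 47 + 103 = 1025
CON1 = 810 / 1025 = 0.7902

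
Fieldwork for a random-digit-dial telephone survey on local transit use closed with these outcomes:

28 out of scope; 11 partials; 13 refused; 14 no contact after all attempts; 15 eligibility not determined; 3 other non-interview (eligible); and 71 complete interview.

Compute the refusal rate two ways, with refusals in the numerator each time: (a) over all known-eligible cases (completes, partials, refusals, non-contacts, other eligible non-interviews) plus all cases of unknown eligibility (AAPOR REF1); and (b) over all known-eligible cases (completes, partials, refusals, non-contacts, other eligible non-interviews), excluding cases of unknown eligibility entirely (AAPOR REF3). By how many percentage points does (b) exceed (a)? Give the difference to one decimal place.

Num → 13
Base → 71 + 11 + 13 + 14 + 3 + 15 = 127
REF1 = 13 / 127 = 0.1024
Base → 71 + 11 + 13 + 14 + 3 = 112
REF3 = 13 / 112 = 0.1161
Difference = 11.61 − 10.24 = 1.37 percentage points

1.4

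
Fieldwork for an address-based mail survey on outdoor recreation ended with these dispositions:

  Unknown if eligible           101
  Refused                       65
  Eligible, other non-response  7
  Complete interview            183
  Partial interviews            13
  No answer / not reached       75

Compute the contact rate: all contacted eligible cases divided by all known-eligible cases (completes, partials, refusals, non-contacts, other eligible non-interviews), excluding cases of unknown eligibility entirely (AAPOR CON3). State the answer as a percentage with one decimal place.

Numerator → 183 + 13 + 65 + 7 = 268
Denom → 183 + 13 + 65 + 75 + 7 = 343
CON3 = 268 / 343 = 0.7813

78.1%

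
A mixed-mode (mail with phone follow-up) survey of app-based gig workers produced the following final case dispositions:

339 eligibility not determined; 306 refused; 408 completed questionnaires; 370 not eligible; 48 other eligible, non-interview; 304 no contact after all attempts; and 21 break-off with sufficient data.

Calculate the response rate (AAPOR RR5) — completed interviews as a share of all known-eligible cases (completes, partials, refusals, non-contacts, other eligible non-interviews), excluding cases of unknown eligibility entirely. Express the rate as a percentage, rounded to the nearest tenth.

Top = 408
Denom = 408 + 21 + 306 + 304 + 48 = 1087
RR5 = 408 / 1087 = 0.3753

37.5%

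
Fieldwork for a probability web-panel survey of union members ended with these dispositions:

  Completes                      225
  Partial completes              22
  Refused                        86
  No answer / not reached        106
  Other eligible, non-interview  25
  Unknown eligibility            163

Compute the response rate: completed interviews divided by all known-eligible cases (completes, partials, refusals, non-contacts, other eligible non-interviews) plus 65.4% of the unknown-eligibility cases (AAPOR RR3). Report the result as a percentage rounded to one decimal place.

39.4%

Num = 225
Known eligible = 225 + 22 + 86 + 106 + 25 = 464
Estimated eligible among unknowns = 0.6540 × 163 = 106.60
Denom = 464 + 106.60 = 570.60
RR3 = 225 / 570.60 = 0.3943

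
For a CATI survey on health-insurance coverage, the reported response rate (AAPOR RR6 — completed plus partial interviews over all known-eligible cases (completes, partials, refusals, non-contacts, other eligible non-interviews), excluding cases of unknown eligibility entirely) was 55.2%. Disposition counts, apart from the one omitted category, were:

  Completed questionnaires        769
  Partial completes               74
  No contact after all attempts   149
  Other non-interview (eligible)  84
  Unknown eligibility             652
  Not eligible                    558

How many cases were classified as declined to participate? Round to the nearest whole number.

Top = 769 + 74 = 843
RR6 = 843 / D = 0.552
D = 843 / 0.552 = 1527.2
Remaining denominator categories sum to 1076
declined to participate = 1527.2 − 1076 ≈ 451

451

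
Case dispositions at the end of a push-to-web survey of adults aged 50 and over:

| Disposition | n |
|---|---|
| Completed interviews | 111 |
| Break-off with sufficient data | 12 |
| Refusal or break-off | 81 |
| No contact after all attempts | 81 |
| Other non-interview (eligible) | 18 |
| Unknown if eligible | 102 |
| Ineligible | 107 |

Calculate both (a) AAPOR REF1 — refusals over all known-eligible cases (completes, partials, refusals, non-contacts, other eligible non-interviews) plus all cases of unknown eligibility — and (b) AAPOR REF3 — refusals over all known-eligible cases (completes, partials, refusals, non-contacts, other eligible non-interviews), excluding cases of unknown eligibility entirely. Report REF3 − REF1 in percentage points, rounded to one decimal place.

Numerator = 81
Base = 111 + 12 + 81 + 81 + 18 + 102 = 405
REF1 = 81 / 405 = 0.2000
Base = 111 + 12 + 81 + 81 + 18 = 303
REF3 = 81 / 303 = 0.2673
Difference = 26.73 − 20.00 = 6.73 percentage points

6.7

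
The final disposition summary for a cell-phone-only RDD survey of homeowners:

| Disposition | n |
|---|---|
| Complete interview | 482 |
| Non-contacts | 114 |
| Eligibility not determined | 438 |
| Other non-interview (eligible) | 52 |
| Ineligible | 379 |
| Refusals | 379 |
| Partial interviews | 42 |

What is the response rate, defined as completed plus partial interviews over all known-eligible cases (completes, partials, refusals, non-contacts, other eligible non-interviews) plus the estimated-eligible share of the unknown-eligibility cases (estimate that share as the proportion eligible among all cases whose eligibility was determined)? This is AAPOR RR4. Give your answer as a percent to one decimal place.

37.6%

Numerator = 482 + 42 = 524
Known eligible = 482 + 42 + 379 + 114 + 52 = 1069
e = 1069 / (1069 + 379) = 1069 / 1448 = 0.7383
Eligible share of unknowns = 0.7383 × 438 = 323.38
Denom = 1069 + 323.38 = 1392.38
RR4 = 524 / 1392.38 = 0.3763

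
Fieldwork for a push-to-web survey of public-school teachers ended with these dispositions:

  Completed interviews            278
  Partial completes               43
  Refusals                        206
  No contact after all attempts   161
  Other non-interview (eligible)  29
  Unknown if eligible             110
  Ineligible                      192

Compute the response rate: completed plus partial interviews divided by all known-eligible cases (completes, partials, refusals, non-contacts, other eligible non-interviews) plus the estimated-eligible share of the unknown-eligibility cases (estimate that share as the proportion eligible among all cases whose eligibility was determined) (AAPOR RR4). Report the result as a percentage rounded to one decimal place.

39.9%

Num = 278 + 43 = 321
Eligible (known) = 278 + 43 + 206 + 161 + 29 = 717
e = 717 / (717 + 192) = 717 / 909 = 0.7888
e × U = 0.7888 × 110 = 86.77
Denominator = 717 + 86.77 = 803.77
RR4 = 321 / 803.77 = 0.3994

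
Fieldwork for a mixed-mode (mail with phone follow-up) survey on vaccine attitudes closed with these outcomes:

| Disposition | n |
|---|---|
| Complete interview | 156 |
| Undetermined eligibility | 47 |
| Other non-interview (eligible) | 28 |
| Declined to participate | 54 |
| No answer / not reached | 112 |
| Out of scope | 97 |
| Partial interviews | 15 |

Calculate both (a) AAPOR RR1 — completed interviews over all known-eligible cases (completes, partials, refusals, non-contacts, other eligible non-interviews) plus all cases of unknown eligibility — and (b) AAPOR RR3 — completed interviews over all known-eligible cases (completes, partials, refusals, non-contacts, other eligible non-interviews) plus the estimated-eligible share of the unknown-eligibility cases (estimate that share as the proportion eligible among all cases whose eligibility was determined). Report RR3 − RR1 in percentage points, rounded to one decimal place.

Numerator: 156
Base: 156 + 15 + 54 + 112 + 28 + 47 = 412
RR1 = 156 / 412 = 0.3786
Determined eligible: 156 + 15 + 54 + 112 + 28 = 365
e = 365 / (365 + 97) = 365 / 462 = 0.7900
Estimated eligible among unknowns: 0.7900 × 47 = 37.13
Base: 365 + 37.13 = 402.13
RR3 = 156 / 402.13 = 0.3879
Difference = 38.79 − 37.86 = 0.93 percentage points

0.9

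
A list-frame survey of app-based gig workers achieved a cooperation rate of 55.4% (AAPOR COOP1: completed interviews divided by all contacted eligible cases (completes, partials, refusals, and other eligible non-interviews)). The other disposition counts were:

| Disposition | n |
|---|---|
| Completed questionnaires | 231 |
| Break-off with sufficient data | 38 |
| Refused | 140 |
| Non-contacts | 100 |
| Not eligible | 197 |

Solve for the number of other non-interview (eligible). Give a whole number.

8

COOP1 = 231 / D = 0.554
D = 231 / 0.554 = 417.0
Other denominator terms total 409
other non-interview (eligible) = 417.0 − 409 ≈ 8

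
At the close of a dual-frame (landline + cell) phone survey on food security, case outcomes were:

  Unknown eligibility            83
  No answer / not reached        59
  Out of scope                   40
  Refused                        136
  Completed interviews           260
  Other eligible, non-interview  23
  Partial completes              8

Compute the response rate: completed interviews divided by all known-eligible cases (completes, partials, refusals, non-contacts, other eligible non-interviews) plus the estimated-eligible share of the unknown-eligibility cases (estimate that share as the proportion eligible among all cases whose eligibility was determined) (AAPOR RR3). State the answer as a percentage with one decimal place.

Top → 260
Determined eligible → 260 + 8 + 136 + 59 + 23 = 486
e = 486 / (486 + 40) = 486 / 526 = 0.9240
Estimated eligible among unknowns → 0.9240 × 83 = 76.69
Base → 486 + 76.69 = 562.69
RR3 = 260 / 562.69 = 0.4621

46.2%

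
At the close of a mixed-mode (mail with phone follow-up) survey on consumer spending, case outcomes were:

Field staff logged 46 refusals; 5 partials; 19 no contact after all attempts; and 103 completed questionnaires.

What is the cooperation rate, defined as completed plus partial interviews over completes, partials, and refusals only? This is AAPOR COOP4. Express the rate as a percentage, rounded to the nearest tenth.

70.1%

Numerator = 103 + 5 = 108
Denom = 103 + 5 + 46 = 154
COOP4 = 108 / 154 = 0.7013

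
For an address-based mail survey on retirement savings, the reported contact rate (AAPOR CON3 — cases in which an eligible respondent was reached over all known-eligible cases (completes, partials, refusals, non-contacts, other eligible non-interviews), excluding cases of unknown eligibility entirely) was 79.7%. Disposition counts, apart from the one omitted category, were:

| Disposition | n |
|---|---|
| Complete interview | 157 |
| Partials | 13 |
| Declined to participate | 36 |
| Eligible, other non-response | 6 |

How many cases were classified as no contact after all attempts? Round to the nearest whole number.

54

Numerator → 157 + 13 + 36 + 6 = 212
CON3 = 212 / D = 0.797
D = 212 / 0.797 = 266.0
Rest of base = 212
no contact after all attempts = 266.0 − 212 ≈ 54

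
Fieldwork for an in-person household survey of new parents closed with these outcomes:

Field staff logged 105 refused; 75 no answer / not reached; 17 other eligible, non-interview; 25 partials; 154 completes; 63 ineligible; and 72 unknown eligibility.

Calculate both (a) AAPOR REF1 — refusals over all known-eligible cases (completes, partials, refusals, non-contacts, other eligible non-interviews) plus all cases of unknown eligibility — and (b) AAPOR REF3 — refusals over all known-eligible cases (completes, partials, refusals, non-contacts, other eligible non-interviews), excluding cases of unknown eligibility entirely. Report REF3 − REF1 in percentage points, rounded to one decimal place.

4.5

Numerator = 105
Denominator = 154 + 25 + 105 + 75 + 17 + 72 = 448
REF1 = 105 / 448 = 0.2344
Denominator = 154 + 25 + 105 + 75 + 17 = 376
REF3 = 105 / 376 = 0.2793
Difference = 27.93 − 23.44 = 4.49 percentage points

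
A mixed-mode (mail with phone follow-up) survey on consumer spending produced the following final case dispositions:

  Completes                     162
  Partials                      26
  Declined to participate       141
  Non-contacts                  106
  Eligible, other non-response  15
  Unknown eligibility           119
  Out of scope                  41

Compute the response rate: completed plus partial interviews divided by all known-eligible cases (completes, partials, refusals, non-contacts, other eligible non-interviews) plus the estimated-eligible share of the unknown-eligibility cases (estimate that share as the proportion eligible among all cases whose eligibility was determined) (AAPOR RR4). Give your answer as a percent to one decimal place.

Top = 162 + 26 = 188
Known eligible = 162 + 26 + 141 + 106 + 15 = 450
e = 450 / (450 + 41) = 450 / 491 = 0.9165
e × U = 0.9165 × 119 = 109.06
Base = 450 + 109.06 = 559.06
RR4 = 188 / 559.06 = 0.3363

33.6%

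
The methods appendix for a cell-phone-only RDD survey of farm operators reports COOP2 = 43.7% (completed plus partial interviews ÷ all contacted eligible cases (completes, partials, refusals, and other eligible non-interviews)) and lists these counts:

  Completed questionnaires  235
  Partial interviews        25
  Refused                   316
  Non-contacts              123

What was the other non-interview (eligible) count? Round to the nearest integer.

19

Top: 235 + 25 = 260
COOP2 = 260 / D = 0.437
D = 260 / 0.437 = 595.0
Rest of base = 576
other non-interview (eligible) = 595.0 − 576 ≈ 19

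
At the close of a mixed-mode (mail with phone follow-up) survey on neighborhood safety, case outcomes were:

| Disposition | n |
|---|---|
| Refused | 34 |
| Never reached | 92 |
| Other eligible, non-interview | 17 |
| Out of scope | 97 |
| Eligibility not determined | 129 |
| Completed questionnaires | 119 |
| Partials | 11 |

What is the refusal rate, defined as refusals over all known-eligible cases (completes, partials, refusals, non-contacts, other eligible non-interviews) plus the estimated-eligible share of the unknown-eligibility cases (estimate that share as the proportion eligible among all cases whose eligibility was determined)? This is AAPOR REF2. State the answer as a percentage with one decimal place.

Numerator: 34
Known eligible: 119 + 11 + 34 + 92 + 17 = 273
e = 273 / (273 + 97) = 273 / 370 = 0.7378
Estimated eligible among unknowns: 0.7378 × 129 = 95.18
Denominator: 273 + 95.18 = 368.18
REF2 = 34 / 368.18 = 0.0923

9.2%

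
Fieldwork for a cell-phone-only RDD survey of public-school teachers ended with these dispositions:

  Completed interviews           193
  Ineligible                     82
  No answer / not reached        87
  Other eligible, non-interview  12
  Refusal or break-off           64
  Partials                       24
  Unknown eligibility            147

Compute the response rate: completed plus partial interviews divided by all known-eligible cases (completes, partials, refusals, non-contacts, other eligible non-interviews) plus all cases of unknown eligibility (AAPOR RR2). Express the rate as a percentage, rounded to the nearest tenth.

41.2%

Top = 193 + 24 = 217
Denominator = 193 + 24 + 64 + 87 + 12 + 147 = 527
RR2 = 217 / 527 = 0.4118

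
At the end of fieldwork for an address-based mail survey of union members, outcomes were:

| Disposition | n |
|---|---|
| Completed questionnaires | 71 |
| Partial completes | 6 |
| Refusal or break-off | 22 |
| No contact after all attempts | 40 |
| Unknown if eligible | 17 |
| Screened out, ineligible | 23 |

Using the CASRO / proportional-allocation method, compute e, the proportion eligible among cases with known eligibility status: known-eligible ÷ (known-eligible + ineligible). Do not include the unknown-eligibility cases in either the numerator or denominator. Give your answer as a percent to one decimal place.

85.8%

Eligible (known) → 71 + 6 + 22 + 40 = 139
e = 139 / (139 + 23) = 139 / 162 = 0.8580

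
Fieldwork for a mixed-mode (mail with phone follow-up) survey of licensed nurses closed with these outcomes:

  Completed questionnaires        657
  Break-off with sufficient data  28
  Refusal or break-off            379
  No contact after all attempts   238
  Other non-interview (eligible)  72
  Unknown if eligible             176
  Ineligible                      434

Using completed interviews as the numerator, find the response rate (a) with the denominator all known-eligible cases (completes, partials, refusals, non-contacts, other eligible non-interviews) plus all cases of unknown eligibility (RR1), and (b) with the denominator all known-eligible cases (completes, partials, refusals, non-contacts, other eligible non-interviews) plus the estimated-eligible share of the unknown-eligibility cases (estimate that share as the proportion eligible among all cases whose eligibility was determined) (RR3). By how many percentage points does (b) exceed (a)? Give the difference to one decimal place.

Numerator = 657
Denom = 657 + 28 + 379 + 238 + 72 + 176 = 1550
RR1 = 657 / 1550 = 0.4239
Eligible (known) = 657 + 28 + 379 + 238 + 72 = 1374
e = 1374 / (1374 + 434) = 1374 / 1808 = 0.7600
e × U = 0.7600 × 176 = 133.76
Denom = 1374 + 133.76 = 1507.76
RR3 = 657 / 1507.76 = 0.4357
Difference = 43.57 − 42.39 = 1.18 percentage points

1.2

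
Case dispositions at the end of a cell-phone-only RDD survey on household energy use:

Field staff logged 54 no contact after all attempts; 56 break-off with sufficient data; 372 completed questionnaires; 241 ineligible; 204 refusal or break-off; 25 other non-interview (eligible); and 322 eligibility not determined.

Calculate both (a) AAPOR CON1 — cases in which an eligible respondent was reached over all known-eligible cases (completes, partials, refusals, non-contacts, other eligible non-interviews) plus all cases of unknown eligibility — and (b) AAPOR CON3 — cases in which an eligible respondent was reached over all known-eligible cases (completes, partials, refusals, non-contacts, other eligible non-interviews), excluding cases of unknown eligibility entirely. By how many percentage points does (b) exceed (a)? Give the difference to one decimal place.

Num → 372 + 56 + 204 + 25 = 657
Denominator → 372 + 56 + 204 + 54 + 25 + 322 = 1033
CON1 = 657 / 1033 = 0.6360
Denominator → 372 + 56 + 204 + 54 + 25 = 711
CON3 = 657 / 711 = 0.9241
Difference = 92.41 − 63.60 = 28.81 percentage points

28.8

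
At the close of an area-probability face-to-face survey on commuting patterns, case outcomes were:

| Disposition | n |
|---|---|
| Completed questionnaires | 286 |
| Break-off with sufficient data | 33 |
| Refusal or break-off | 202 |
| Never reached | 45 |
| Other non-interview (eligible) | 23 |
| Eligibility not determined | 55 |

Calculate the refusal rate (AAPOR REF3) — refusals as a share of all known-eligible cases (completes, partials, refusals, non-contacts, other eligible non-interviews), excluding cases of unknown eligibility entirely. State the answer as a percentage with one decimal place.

Numerator = 202
Denominator = 286 + 33 + 202 + 45 + 23 = 589
REF3 = 202 / 589 = 0.3430

34.3%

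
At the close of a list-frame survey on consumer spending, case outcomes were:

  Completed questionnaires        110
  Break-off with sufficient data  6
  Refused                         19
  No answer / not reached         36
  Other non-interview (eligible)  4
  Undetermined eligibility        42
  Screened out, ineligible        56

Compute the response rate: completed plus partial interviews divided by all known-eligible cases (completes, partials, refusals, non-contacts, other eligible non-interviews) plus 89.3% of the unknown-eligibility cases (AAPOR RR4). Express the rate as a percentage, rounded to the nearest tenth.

54.6%

Top = 110 + 6 = 116
Known eligible = 110 + 6 + 19 + 36 + 4 = 175
Eligible share of unknowns = 0.8930 × 42 = 37.51
Denominator = 175 + 37.51 = 212.51
RR4 = 116 / 212.51 = 0.5459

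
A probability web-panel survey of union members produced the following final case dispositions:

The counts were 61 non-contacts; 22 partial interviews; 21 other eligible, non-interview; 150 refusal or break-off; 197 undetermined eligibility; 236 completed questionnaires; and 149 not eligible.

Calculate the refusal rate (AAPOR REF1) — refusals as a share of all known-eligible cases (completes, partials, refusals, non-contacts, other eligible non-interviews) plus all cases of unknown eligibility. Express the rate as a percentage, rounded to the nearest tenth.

21.8%

Num: 150
Base: 236 + 22 + 150 + 61 + 21 + 197 = 687
REF1 = 150 / 687 = 0.2183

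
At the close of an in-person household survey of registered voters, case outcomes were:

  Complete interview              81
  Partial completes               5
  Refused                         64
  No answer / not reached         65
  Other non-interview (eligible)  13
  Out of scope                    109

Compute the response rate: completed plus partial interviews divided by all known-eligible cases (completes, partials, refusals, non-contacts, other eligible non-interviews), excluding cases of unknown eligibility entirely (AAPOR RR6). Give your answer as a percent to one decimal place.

Numerator: 81 + 5 = 86
Denom: 81 + 5 + 64 + 65 + 13 = 228
RR6 = 86 / 228 = 0.3772

37.7%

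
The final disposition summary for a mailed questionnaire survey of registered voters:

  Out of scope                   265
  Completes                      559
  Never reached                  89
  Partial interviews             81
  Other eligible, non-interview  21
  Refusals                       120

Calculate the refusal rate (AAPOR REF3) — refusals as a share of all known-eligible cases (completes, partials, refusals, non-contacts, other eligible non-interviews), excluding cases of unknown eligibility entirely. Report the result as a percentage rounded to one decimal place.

Numerator → 120
Denom → 559 + 81 + 120 + 89 + 21 = 870
REF3 = 120 / 870 = 0.1379

13.8%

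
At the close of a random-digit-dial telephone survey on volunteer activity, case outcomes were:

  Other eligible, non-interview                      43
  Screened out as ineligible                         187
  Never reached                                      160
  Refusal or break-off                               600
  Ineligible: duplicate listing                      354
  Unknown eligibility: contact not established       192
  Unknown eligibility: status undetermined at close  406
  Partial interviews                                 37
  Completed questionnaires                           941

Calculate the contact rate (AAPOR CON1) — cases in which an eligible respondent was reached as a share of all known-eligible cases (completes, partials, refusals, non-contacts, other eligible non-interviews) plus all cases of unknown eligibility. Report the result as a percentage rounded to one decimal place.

Eligibility not determined = 192 + 406 = 598
Ineligible = 187 + 354 = 541
Top: 941 + 37 + 600 + 43 = 1621
Denom: 941 + 37 + 600 + 160 + 43 + 598 = 2379
CON1 = 1621 / 2379 = 0.6814

68.1%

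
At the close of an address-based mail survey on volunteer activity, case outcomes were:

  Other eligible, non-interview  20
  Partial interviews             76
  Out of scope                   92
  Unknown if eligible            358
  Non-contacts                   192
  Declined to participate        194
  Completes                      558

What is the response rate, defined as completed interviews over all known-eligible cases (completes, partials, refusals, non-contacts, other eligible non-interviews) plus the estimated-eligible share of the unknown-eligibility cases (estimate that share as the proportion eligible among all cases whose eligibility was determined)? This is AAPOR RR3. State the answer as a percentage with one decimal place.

Numerator: 558
Known eligible: 558 + 76 + 194 + 192 + 20 = 1040
e = 1040 / (1040 + 92) = 1040 / 1132 = 0.9187
e × U: 0.9187 × 358 = 328.89
Denom: 1040 + 328.89 = 1368.89
RR3 = 558 / 1368.89 = 0.4076

40.8%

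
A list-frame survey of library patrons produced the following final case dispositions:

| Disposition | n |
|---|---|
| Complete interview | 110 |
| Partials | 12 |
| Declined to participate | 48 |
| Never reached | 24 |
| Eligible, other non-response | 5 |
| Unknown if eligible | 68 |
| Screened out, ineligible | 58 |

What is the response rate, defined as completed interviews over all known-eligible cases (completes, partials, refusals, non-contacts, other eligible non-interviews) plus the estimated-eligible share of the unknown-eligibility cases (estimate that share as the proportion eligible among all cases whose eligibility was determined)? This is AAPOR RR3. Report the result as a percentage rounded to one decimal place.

Top: 110
Eligible (known): 110 + 12 + 48 + 24 + 5 = 199
e = 199 / (199 + 58) = 199 / 257 = 0.7743
Eligible share of unknowns: 0.7743 × 68 = 52.65
Denominator: 199 + 52.65 = 251.65
RR3 = 110 / 251.65 = 0.4371

43.7%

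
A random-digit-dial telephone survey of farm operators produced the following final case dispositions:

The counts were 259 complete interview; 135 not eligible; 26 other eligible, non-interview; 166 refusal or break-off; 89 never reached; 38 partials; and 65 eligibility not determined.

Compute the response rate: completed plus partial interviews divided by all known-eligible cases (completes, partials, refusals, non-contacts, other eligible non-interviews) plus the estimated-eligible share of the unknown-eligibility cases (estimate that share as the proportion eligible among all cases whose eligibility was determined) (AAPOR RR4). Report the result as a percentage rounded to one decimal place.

47.1%

Numerator = 259 + 38 = 297
Determined eligible = 259 + 38 + 166 + 89 + 26 = 578
e = 578 / (578 + 135) = 578 / 713 = 0.8107
e × U = 0.8107 × 65 = 52.70
Denom = 578 + 52.70 = 630.70
RR4 = 297 / 630.70 = 0.4709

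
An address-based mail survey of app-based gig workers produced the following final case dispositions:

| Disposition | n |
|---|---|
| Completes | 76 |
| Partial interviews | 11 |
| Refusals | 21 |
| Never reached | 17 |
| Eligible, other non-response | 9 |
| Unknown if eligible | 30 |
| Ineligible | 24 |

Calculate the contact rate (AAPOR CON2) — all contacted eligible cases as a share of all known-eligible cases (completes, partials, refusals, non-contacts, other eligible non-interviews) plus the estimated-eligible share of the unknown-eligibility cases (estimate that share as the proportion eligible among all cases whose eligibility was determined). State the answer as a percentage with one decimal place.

73.4%

Top → 76 + 11 + 21 + 9 = 117
Eligible (known) → 76 + 11 + 21 + 17 + 9 = 134
e = 134 / (134 + 24) = 134 / 158 = 0.8481
Estimated eligible among unknowns → 0.8481 × 30 = 25.44
Denom → 134 + 25.44 = 159.44
CON2 = 117 / 159.44 = 0.7338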